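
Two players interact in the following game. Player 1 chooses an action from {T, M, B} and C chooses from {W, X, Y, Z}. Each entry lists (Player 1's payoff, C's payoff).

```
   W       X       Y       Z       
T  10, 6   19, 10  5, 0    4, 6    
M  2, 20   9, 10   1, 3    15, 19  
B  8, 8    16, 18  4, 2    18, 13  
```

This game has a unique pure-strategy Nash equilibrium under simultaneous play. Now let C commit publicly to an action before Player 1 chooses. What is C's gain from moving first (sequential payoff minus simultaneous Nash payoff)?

Solve by backward induction (C leads).
- W: BR = T, leader payoff 6.
- X: BR = T, leader payoff 10.
- Y: BR = T, leader payoff 0.
- Z: BR = B, leader payoff 13.
Maximizing over 6, 10, 0, 13, C chooses Z. Subgame-perfect outcome: (B, Z) with payoffs (18, 13).
Now find the simultaneous Nash equilibrium.
Player 1's best replies: W→T; X→T; Y→T; Z→B.
C's best replies: T→X; M→W; B→X.
The unique mutual best reply is (T, X), giving (19, 10).
C's commitment gain: 13 − 10 = 3.

3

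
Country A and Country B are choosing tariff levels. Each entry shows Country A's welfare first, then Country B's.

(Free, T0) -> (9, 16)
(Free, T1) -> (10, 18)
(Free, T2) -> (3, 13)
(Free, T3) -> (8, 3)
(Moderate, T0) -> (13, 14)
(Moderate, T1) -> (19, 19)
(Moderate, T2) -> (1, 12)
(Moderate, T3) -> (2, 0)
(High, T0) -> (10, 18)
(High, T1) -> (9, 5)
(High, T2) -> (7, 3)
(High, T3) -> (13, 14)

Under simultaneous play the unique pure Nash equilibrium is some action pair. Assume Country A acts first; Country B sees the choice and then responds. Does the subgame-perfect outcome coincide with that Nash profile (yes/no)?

yes

Solve by backward induction (Country A leads).
- Free: Country B compares 16, 18, 13, 3 and picks T1; Country A would get 10.
- Moderate: Country B compares 14, 19, 12, 0 and picks T1; Country A would get 19.
- High: Country B compares 18, 5, 3, 14 and picks T0; Country A would get 10.
Country A's induced payoffs are 10, 19, 10, so Country A commits to Moderate. Subgame-perfect outcome: (Moderate, T1) with payoffs (19, 19).
Under simultaneous play:
Country A's best replies: T0→Moderate; T1→Moderate; T2→High; T3→High.
Country B's best replies: Free→T1; Moderate→T1; High→T0.
Only (Moderate, T1) has each player best-responding; Nash payoffs (19, 19).
Sequential outcome (Moderate, T1) coincides with the Nash profile (Moderate, T1).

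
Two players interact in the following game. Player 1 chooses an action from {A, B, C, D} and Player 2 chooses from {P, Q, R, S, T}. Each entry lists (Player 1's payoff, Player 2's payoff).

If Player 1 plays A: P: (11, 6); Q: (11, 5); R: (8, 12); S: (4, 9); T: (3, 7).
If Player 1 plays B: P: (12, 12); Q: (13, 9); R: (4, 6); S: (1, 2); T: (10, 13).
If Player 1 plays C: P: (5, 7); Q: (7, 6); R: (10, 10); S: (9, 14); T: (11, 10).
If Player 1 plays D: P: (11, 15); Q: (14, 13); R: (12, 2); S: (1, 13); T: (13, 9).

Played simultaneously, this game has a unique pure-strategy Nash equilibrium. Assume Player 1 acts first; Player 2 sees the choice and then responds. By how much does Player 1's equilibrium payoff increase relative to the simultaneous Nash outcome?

Player 2 best-responds to each possible Player 1 move:
- A: BR = R, leader payoff 8.
- B: BR = T, leader payoff 10.
- C: BR = S, leader payoff 9.
- D: BR = P, leader payoff 11.
Player 1's induced payoffs are 8, 10, 9, 11, so Player 1 commits to D. Subgame-perfect outcome: (D, P) with payoffs (11, 15).
For the simultaneous game, intersect best replies.
Player 1's best replies: P→B; Q→D; R→D; S→C; T→D.
Player 2's best replies: A→R; B→T; C→S; D→P.
Only (C, S) has each player best-responding; Nash payoffs (9, 14).
Player 1's commitment gain: 11 − 9 = 2.

2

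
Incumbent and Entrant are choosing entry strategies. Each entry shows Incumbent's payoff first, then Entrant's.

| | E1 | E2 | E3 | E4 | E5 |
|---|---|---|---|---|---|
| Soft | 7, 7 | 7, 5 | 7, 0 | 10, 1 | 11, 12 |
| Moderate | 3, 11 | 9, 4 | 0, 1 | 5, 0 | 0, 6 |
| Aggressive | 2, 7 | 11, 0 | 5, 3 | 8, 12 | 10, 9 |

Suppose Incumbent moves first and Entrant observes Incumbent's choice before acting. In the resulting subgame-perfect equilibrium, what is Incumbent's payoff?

Solve by backward induction (Incumbent leads).
- Soft → Entrant plays E5 (best of 7, 5, 0, 1, 12); Incumbent gets 11.
- Moderate → Entrant plays E1 (best of 11, 4, 1, 0, 6); Incumbent gets 3.
- Aggressive → Entrant plays E4 (best of 7, 0, 3, 12, 9); Incumbent gets 8.
Incumbent's induced payoffs are 11, 3, 8, so Incumbent commits to Soft. Subgame-perfect outcome: (Soft, E5) with payoffs (11, 12).

11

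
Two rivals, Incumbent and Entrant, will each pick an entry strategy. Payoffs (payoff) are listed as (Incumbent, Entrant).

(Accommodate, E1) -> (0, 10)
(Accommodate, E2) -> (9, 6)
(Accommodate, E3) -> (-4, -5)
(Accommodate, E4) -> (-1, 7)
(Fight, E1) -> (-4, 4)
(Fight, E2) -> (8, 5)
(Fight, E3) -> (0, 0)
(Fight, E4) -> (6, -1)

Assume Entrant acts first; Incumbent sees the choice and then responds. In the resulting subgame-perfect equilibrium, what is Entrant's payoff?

10

Work backward from Incumbent's decision.
- E1: Incumbent compares 0, -4 and picks Accommodate; Entrant would get 10.
- E2: Incumbent compares 9, 8 and picks Accommodate; Entrant would get 6.
- E3: Incumbent compares -4, 0 and picks Fight; Entrant would get 0.
- E4: Incumbent compares -1, 6 and picks Fight; Entrant would get -1.
Entrant's induced payoffs are 10, 6, 0, -1, so Entrant commits to E1. Subgame-perfect outcome: (Accommodate, E1) with payoffs (0, 10).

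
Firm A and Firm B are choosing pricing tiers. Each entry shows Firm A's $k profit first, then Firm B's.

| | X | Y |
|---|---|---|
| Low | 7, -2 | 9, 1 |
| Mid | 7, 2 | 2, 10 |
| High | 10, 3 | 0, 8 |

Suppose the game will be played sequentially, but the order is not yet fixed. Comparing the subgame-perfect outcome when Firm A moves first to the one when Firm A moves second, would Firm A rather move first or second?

If Firm A leads: Firm B's best replies are Low→Y, Mid→Y, High→Y; Firm A's induced payoffs 9, 2, 0; outcome (Low, Y), payoffs (9, 1).
If Firm B leads: Firm A's best replies are X→High, Y→Low; Firm B's induced payoffs 3, 1; outcome (High, X), payoffs (10, 3).
Firm A gets 9 moving first and 10 moving second, so Firm A prefers to move second.

second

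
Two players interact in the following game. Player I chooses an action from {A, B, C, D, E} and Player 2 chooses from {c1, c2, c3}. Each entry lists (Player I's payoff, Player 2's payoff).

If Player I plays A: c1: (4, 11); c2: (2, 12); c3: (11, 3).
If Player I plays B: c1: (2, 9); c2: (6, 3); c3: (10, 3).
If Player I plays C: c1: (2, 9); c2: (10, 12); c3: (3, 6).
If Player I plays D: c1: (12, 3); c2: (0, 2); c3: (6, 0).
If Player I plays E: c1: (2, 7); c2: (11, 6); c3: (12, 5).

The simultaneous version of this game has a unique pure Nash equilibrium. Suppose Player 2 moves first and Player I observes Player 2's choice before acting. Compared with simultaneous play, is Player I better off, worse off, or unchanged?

Backward induction with Player 2 moving first.
- c1: Player I compares 4, 2, 2, 12, 2 and picks D; Player 2 would get 3.
- c2: Player I compares 2, 6, 10, 0, 11 and picks E; Player 2 would get 6.
- c3: Player I compares 11, 10, 3, 6, 12 and picks E; Player 2 would get 5.
Maximizing over 3, 6, 5, Player 2 chooses c2. Subgame-perfect outcome: (E, c2) with payoffs (11, 6).
For the simultaneous game, intersect best replies.
Player I's best replies: c1→D; c2→E; c3→E.
Player 2's best replies: A→c2; B→c1; C→c2; D→c1; E→c1.
The unique mutual best reply is (D, c1), giving (12, 3).
Player I earns 11 sequentially versus 12 at the Nash outcome: worse off.

worse off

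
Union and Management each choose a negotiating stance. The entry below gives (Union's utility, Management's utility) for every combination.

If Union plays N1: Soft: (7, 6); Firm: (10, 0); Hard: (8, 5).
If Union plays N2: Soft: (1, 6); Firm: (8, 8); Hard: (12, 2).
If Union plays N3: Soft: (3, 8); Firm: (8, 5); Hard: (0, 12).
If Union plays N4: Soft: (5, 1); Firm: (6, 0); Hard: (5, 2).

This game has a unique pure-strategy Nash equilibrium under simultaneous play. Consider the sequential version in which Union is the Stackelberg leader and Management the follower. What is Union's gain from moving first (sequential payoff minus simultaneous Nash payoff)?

1

Management best-responds to each possible Union move:
- N1: BR = Soft, leader payoff 7.
- N2: BR = Firm, leader payoff 8.
- N3: BR = Hard, leader payoff 0.
- N4: BR = Hard, leader payoff 5.
Union's induced payoffs are 7, 8, 0, 5, so Union commits to N2. Subgame-perfect outcome: (N2, Firm) with payoffs (8, 8).
For the simultaneous game, intersect best replies.
Union's best replies: Soft→N1; Firm→N1; Hard→N2.
Management's best replies: N1→Soft; N2→Firm; N3→Hard; N4→Hard.
The unique mutual best reply is (N1, Soft), giving (7, 6).
Union's commitment gain: 8 − 7 = 1.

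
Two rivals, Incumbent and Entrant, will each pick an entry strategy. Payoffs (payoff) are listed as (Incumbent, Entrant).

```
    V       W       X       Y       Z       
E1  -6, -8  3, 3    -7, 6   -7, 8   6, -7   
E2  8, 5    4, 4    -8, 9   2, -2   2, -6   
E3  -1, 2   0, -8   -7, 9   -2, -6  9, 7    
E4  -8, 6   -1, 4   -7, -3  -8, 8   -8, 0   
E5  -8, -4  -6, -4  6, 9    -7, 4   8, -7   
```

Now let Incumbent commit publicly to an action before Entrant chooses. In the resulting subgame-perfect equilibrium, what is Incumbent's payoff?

Work backward from Entrant's decision.
- E1: BR = Y, leader payoff -7.
- E2: BR = X, leader payoff -8.
- E3: BR = X, leader payoff -7.
- E4: BR = Y, leader payoff -8.
- E5: BR = X, leader payoff 6.
Maximizing over -7, -8, -7, -8, 6, Incumbent chooses E5. Subgame-perfect outcome: (E5, X) with payoffs (6, 9).

6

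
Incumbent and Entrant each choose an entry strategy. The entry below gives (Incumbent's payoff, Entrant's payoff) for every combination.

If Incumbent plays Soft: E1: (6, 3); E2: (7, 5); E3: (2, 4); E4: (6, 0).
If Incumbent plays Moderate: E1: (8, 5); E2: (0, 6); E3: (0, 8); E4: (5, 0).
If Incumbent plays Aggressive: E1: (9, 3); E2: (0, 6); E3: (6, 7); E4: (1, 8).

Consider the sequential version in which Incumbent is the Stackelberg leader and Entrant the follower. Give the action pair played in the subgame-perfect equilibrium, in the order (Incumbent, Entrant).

(Soft, E2)

Backward induction with Incumbent moving first.
- Soft: Entrant compares 3, 5, 4, 0 and picks E2; Incumbent would get 7.
- Moderate: Entrant compares 5, 6, 8, 0 and picks E3; Incumbent would get 0.
- Aggressive: Entrant compares 3, 6, 7, 8 and picks E4; Incumbent would get 1.
Incumbent's induced payoffs are 7, 0, 1, so Incumbent commits to Soft. Subgame-perfect outcome: (Soft, E2) with payoffs (7, 5).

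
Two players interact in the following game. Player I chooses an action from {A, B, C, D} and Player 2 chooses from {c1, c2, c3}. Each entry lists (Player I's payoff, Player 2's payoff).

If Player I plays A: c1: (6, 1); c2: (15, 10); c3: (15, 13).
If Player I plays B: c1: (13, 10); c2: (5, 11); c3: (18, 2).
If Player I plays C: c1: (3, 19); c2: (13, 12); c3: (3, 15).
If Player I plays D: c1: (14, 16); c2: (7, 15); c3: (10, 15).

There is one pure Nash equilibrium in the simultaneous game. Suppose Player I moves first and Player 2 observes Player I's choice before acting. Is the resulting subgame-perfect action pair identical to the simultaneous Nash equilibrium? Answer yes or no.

no

Work backward from Player 2's decision.
- A → Player 2 plays c3 (best of 1, 10, 13); Player I gets 15.
- B → Player 2 plays c2 (best of 10, 11, 2); Player I gets 5.
- C → Player 2 plays c1 (best of 19, 12, 15); Player I gets 3.
- D → Player 2 plays c1 (best of 16, 15, 15); Player I gets 14.
Maximizing over 15, 5, 3, 14, Player I chooses A. Subgame-perfect outcome: (A, c3) with payoffs (15, 13).
Under simultaneous play:
Player I's best replies: c1→D; c2→A; c3→B.
Player 2's best replies: A→c3; B→c2; C→c1; D→c1.
Only (D, c1) has each player best-responding; Nash payoffs (14, 16).
Sequential outcome (A, c3) differs from the Nash profile (D, c1).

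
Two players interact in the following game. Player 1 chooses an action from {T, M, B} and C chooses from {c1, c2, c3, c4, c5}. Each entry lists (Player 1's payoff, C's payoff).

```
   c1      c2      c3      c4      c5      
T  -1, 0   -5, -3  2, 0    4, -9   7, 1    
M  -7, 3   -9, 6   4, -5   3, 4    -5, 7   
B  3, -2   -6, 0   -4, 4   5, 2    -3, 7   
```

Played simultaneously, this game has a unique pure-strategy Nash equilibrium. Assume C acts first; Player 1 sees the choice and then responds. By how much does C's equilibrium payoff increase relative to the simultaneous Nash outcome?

Player 1 best-responds to each possible C move:
- c1: BR = B, leader payoff -2.
- c2: BR = T, leader payoff -3.
- c3: BR = M, leader payoff -5.
- c4: BR = B, leader payoff 2.
- c5: BR = T, leader payoff 1.
Among -2, -3, -5, 2, 1, the best is 2 at c4. Subgame-perfect outcome: (B, c4) with payoffs (5, 2).
Under simultaneous play:
Player 1's best replies: c1→B; c2→T; c3→M; c4→B; c5→T.
C's best replies: T→c5; M→c5; B→c5.
Only (T, c5) has each player best-responding; Nash payoffs (7, 1).
C's commitment gain: 2 − 1 = 1.

1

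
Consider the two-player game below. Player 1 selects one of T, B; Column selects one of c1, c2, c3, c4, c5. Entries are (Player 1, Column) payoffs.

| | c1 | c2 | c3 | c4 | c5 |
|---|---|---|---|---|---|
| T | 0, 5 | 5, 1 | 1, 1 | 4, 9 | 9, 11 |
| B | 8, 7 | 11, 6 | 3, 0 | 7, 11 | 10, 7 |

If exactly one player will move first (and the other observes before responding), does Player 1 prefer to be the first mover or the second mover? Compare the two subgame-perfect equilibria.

If Player 1 leads: Column's best replies are T→c5, B→c4; Player 1's induced payoffs 9, 7; outcome (T, c5), payoffs (9, 11).
If Column leads: Player 1's best replies are c1→B, c2→B, c3→B, c4→B, c5→B; Column's induced payoffs 7, 6, 0, 11, 7; outcome (B, c4), payoffs (7, 11).
Player 1 gets 9 moving first and 7 moving second, so Player 1 prefers to move first.

first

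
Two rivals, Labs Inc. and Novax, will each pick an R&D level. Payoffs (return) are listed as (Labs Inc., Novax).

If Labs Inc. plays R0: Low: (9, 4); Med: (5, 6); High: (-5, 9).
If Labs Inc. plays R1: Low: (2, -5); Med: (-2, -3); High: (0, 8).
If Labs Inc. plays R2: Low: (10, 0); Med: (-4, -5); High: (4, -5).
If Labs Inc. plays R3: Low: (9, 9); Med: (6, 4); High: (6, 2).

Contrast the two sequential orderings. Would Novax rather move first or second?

If Labs Inc. leads: Novax's best replies are R0→High, R1→High, R2→Low, R3→Low; Labs Inc.'s induced payoffs -5, 0, 10, 9; outcome (R2, Low), payoffs (10, 0).
If Novax leads: Labs Inc.'s best replies are Low→R2, Med→R3, High→R3; Novax's induced payoffs 0, 4, 2; outcome (R3, Med), payoffs (6, 4).
Novax gets 4 moving first and 0 moving second, so Novax prefers to move first.

first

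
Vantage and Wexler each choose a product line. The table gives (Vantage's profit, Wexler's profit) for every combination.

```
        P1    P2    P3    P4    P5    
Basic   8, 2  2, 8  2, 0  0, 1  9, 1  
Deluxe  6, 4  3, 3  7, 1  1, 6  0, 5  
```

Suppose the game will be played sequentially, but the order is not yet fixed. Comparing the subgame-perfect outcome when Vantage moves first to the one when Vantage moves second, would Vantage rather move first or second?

first

If Vantage leads: Wexler's best replies are Basic→P2, Deluxe→P4; Vantage's induced payoffs 2, 1; outcome (Basic, P2), payoffs (2, 8).
If Wexler leads: Vantage's best replies are P1→Basic, P2→Deluxe, P3→Deluxe, P4→Deluxe, P5→Basic; Wexler's induced payoffs 2, 3, 1, 6, 1; outcome (Deluxe, P4), payoffs (1, 6).
Vantage gets 2 moving first and 1 moving second, so Vantage prefers to move first.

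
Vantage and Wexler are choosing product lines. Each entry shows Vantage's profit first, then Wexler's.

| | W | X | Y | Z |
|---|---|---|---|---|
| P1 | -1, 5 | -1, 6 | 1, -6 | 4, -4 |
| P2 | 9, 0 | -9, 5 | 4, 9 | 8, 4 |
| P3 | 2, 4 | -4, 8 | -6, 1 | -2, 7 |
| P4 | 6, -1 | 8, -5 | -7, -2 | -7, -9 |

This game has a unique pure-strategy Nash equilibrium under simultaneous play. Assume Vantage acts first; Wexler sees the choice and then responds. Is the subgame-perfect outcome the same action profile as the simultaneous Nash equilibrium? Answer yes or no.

Backward induction with Vantage moving first.
- P1: BR = X, leader payoff -1.
- P2: BR = Y, leader payoff 4.
- P3: BR = X, leader payoff -4.
- P4: BR = W, leader payoff 6.
Vantage's induced payoffs are -1, 4, -4, 6, so Vantage commits to P4. Subgame-perfect outcome: (P4, W) with payoffs (6, -1).
For the simultaneous game, intersect best replies.
Vantage's best replies: W→P2; X→P4; Y→P2; Z→P2.
Wexler's best replies: P1→X; P2→Y; P3→X; P4→W.
Only (P2, Y) has each player best-responding; Nash payoffs (4, 9).
Sequential outcome (P4, W) differs from the Nash profile (P2, Y).

no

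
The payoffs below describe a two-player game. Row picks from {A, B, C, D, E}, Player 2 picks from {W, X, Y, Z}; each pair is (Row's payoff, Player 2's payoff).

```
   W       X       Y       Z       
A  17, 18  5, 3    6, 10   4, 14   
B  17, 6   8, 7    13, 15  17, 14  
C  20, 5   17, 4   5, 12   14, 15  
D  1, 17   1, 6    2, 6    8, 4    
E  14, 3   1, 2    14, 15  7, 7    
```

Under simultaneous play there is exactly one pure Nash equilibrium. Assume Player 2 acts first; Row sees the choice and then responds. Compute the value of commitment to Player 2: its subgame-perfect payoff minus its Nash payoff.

Backward induction with Player 2 moving first.
- W: BR = C, leader payoff 5.
- X: BR = C, leader payoff 4.
- Y: BR = E, leader payoff 15.
- Z: BR = B, leader payoff 14.
Among 5, 4, 15, 14, the best is 15 at Y. Subgame-perfect outcome: (E, Y) with payoffs (14, 15).
Under simultaneous play:
Row's best replies: W→C; X→C; Y→E; Z→B.
Player 2's best replies: A→W; B→Y; C→Z; D→W; E→Y.
Only (E, Y) has each player best-responding; Nash payoffs (14, 15).
Player 2's commitment gain: 15 − 15 = 0.

0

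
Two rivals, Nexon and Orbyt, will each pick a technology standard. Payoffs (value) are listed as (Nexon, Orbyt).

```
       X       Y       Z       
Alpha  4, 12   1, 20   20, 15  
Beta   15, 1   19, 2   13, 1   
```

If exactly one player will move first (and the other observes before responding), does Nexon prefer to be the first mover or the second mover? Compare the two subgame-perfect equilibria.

second

If Nexon leads: Orbyt's best replies are Alpha→Y, Beta→Y; Nexon's induced payoffs 1, 19; outcome (Beta, Y), payoffs (19, 2).
If Orbyt leads: Nexon's best replies are X→Beta, Y→Beta, Z→Alpha; Orbyt's induced payoffs 1, 2, 15; outcome (Alpha, Z), payoffs (20, 15).
Nexon gets 19 moving first and 20 moving second, so Nexon prefers to move second.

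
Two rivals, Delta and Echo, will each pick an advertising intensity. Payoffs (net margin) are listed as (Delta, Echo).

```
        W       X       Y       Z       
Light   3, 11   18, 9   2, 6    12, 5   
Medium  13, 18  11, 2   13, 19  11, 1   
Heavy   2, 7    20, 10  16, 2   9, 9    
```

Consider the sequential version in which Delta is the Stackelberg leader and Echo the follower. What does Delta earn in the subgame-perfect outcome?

20

Solve by backward induction (Delta leads).
- Light: Echo compares 11, 9, 6, 5 and picks W; Delta would get 3.
- Medium: Echo compares 18, 2, 19, 1 and picks Y; Delta would get 13.
- Heavy: Echo compares 7, 10, 2, 9 and picks X; Delta would get 20.
Maximizing over 3, 13, 20, Delta chooses Heavy. Subgame-perfect outcome: (Heavy, X) with payoffs (20, 10).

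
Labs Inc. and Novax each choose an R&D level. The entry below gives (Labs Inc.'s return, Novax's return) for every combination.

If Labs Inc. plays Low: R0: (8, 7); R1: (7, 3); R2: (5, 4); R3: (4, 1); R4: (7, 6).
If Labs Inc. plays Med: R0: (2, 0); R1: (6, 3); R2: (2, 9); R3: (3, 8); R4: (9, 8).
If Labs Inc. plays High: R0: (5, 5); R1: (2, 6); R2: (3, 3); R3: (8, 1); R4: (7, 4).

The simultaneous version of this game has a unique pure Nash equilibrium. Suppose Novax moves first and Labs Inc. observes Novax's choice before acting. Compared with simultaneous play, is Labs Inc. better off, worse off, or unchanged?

Work backward from Labs Inc.'s decision.
- R0: Labs Inc. compares 8, 2, 5 and picks Low; Novax would get 7.
- R1: Labs Inc. compares 7, 6, 2 and picks Low; Novax would get 3.
- R2: Labs Inc. compares 5, 2, 3 and picks Low; Novax would get 4.
- R3: Labs Inc. compares 4, 3, 8 and picks High; Novax would get 1.
- R4: Labs Inc. compares 7, 9, 7 and picks Med; Novax would get 8.
Among 7, 3, 4, 1, 8, the best is 8 at R4. Subgame-perfect outcome: (Med, R4) with payoffs (9, 8).
For the simultaneous game, intersect best replies.
Labs Inc.'s best replies: R0→Low; R1→Low; R2→Low; R3→High; R4→Med.
Novax's best replies: Low→R0; Med→R2; High→R1.
The unique mutual best reply is (Low, R0), giving (8, 7).
Labs Inc. earns 9 sequentially versus 8 at the Nash outcome: better off.

better off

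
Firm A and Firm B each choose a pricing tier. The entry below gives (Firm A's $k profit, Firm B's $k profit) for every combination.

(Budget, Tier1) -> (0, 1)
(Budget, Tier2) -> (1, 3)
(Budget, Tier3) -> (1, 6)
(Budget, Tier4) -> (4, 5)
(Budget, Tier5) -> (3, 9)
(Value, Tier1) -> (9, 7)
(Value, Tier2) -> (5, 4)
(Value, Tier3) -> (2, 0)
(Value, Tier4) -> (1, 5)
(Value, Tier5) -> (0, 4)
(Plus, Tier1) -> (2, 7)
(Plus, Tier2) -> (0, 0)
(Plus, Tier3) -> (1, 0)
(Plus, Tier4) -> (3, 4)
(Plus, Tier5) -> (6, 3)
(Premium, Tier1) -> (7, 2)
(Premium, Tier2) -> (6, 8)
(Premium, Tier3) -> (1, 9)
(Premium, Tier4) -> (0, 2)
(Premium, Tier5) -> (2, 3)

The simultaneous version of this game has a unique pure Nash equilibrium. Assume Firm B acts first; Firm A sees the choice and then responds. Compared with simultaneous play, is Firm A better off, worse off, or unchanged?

Firm A best-responds to each possible Firm B move:
- Tier1: Firm A compares 0, 9, 2, 7 and picks Value; Firm B would get 7.
- Tier2: Firm A compares 1, 5, 0, 6 and picks Premium; Firm B would get 8.
- Tier3: Firm A compares 1, 2, 1, 1 and picks Value; Firm B would get 0.
- Tier4: Firm A compares 4, 1, 3, 0 and picks Budget; Firm B would get 5.
- Tier5: Firm A compares 3, 0, 6, 2 and picks Plus; Firm B would get 3.
Maximizing over 7, 8, 0, 5, 3, Firm B chooses Tier2. Subgame-perfect outcome: (Premium, Tier2) with payoffs (6, 8).
For the simultaneous game, intersect best replies.
Firm A's best replies: Tier1→Value; Tier2→Premium; Tier3→Value; Tier4→Budget; Tier5→Plus.
Firm B's best replies: Budget→Tier5; Value→Tier1; Plus→Tier1; Premium→Tier3.
Only (Value, Tier1) has each player best-responding; Nash payoffs (9, 7).
Firm A earns 6 sequentially versus 9 at the Nash outcome: worse off.

worse off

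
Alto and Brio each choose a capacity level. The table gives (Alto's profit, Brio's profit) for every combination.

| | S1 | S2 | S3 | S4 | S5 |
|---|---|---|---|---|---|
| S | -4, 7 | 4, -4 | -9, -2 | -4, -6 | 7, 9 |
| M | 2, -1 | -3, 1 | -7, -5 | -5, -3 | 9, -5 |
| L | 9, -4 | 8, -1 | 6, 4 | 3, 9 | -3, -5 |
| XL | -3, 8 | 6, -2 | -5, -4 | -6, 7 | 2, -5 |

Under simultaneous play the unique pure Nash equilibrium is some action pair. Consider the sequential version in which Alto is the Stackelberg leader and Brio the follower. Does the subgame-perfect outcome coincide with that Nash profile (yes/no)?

no

Backward induction with Alto moving first.
- S: BR = S5, leader payoff 7.
- M: BR = S2, leader payoff -3.
- L: BR = S4, leader payoff 3.
- XL: BR = S1, leader payoff -3.
Alto's induced payoffs are 7, -3, 3, -3, so Alto commits to S. Subgame-perfect outcome: (S, S5) with payoffs (7, 9).
Under simultaneous play:
Alto's best replies: S1→L; S2→L; S3→L; S4→L; S5→M.
Brio's best replies: S→S5; M→S2; L→S4; XL→S1.
Only (L, S4) has each player best-responding; Nash payoffs (3, 9).
Sequential outcome (S, S5) differs from the Nash profile (L, S4).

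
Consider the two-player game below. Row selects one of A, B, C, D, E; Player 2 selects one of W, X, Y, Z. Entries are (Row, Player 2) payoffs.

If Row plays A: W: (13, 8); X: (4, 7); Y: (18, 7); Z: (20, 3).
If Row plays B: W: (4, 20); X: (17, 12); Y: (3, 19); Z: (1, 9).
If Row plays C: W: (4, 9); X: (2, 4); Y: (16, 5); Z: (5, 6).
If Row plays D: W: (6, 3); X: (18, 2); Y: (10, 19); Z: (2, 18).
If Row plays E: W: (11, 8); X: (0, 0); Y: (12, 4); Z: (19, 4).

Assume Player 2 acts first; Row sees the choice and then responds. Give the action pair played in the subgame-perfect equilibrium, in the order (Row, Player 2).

Row best-responds to each possible Player 2 move:
- W: BR = A, leader payoff 8.
- X: BR = D, leader payoff 2.
- Y: BR = A, leader payoff 7.
- Z: BR = A, leader payoff 3.
Among 8, 2, 7, 3, the best is 8 at W. Subgame-perfect outcome: (A, W) with payoffs (13, 8).

(A, W)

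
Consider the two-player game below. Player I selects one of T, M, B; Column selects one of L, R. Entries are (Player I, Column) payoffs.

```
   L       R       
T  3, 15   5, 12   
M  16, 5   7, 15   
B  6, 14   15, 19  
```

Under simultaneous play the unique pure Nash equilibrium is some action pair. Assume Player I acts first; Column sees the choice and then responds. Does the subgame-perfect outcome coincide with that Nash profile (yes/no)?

yes

Work backward from Column's decision.
- T: BR = L, leader payoff 3.
- M: BR = R, leader payoff 7.
- B: BR = R, leader payoff 15.
Player I's induced payoffs are 3, 7, 15, so Player I commits to B. Subgame-perfect outcome: (B, R) with payoffs (15, 19).
Under simultaneous play:
Player I's best replies: L→M; R→B.
Column's best replies: T→L; M→R; B→R.
Only (B, R) has each player best-responding; Nash payoffs (15, 19).
Sequential outcome (B, R) coincides with the Nash profile (B, R).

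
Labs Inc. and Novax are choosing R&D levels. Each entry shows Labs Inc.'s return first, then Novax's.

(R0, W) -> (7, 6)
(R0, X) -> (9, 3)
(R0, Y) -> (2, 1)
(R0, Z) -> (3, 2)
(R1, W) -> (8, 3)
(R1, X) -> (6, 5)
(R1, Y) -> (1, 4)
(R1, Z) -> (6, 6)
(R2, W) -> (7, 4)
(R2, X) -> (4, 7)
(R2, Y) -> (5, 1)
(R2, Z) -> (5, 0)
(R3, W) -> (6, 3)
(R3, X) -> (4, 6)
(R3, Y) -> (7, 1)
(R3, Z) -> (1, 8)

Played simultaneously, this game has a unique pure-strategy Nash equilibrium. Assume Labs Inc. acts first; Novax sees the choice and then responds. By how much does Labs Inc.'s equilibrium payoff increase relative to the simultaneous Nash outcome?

Novax best-responds to each possible Labs Inc. move:
- R0: Novax compares 6, 3, 1, 2 and picks W; Labs Inc. would get 7.
- R1: Novax compares 3, 5, 4, 6 and picks Z; Labs Inc. would get 6.
- R2: Novax compares 4, 7, 1, 0 and picks X; Labs Inc. would get 4.
- R3: Novax compares 3, 6, 1, 8 and picks Z; Labs Inc. would get 1.
Labs Inc.'s induced payoffs are 7, 6, 4, 1, so Labs Inc. commits to R0. Subgame-perfect outcome: (R0, W) with payoffs (7, 6).
Now find the simultaneous Nash equilibrium.
Labs Inc.'s best replies: W→R1; X→R0; Y→R3; Z→R1.
Novax's best replies: R0→W; R1→Z; R2→X; R3→Z.
Only (R1, Z) has each player best-responding; Nash payoffs (6, 6).
Labs Inc.'s commitment gain: 7 − 6 = 1.

1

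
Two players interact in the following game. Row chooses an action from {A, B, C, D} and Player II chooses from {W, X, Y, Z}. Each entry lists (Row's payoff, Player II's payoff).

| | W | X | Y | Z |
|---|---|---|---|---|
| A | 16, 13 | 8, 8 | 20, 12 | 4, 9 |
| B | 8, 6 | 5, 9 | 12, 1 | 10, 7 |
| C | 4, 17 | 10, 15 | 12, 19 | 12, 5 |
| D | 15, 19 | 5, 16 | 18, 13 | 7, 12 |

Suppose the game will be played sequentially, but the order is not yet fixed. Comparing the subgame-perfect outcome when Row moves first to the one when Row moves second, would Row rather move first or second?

If Row leads: Player II's best replies are A→W, B→X, C→Y, D→W; Row's induced payoffs 16, 5, 12, 15; outcome (A, W), payoffs (16, 13).
If Player II leads: Row's best replies are W→A, X→C, Y→A, Z→C; Player II's induced payoffs 13, 15, 12, 5; outcome (C, X), payoffs (10, 15).
Row gets 16 moving first and 10 moving second, so Row prefers to move first.

first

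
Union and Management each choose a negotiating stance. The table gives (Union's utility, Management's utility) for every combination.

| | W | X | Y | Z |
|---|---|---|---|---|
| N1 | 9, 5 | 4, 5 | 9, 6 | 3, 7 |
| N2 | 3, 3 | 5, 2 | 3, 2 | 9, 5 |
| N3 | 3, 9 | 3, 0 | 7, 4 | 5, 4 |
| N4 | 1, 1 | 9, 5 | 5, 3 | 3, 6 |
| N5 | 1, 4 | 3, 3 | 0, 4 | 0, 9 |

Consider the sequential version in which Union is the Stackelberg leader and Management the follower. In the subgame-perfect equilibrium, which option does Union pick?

Work backward from Management's decision.
- N1: Management compares 5, 5, 6, 7 and picks Z; Union would get 3.
- N2: Management compares 3, 2, 2, 5 and picks Z; Union would get 9.
- N3: Management compares 9, 0, 4, 4 and picks W; Union would get 3.
- N4: Management compares 1, 5, 3, 6 and picks Z; Union would get 3.
- N5: Management compares 4, 3, 4, 9 and picks Z; Union would get 0.
Among 3, 9, 3, 3, 0, the best is 9 at N2. Subgame-perfect outcome: (N2, Z) with payoffs (9, 5).

N2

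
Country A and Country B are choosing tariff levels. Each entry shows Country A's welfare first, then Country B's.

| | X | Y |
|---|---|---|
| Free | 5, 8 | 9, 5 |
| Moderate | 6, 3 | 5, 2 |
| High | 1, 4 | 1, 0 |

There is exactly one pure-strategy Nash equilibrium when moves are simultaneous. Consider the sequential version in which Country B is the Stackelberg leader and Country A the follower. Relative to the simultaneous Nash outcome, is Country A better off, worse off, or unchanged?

better off

Backward induction with Country B moving first.
- X → Country A plays Moderate (best of 5, 6, 1); Country B gets 3.
- Y → Country A plays Free (best of 9, 5, 1); Country B gets 5.
Country B's induced payoffs are 3, 5, so Country B commits to Y. Subgame-perfect outcome: (Free, Y) with payoffs (9, 5).
Under simultaneous play:
Country A's best replies: X→Moderate; Y→Free.
Country B's best replies: Free→X; Moderate→X; High→X.
The unique mutual best reply is (Moderate, X), giving (6, 3).
Country A earns 9 sequentially versus 6 at the Nash outcome: better off.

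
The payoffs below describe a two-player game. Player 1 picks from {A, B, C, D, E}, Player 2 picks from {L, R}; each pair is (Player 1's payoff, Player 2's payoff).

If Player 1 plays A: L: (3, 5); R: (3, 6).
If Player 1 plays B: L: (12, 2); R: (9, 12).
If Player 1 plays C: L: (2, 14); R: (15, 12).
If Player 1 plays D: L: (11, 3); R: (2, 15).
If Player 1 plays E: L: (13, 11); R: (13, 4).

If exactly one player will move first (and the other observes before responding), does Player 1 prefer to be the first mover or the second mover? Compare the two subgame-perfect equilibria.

second

If Player 1 leads: Player 2's best replies are A→R, B→R, C→L, D→R, E→L; Player 1's induced payoffs 3, 9, 2, 2, 13; outcome (E, L), payoffs (13, 11).
If Player 2 leads: Player 1's best replies are L→E, R→C; Player 2's induced payoffs 11, 12; outcome (C, R), payoffs (15, 12).
Player 1 gets 13 moving first and 15 moving second, so Player 1 prefers to move second.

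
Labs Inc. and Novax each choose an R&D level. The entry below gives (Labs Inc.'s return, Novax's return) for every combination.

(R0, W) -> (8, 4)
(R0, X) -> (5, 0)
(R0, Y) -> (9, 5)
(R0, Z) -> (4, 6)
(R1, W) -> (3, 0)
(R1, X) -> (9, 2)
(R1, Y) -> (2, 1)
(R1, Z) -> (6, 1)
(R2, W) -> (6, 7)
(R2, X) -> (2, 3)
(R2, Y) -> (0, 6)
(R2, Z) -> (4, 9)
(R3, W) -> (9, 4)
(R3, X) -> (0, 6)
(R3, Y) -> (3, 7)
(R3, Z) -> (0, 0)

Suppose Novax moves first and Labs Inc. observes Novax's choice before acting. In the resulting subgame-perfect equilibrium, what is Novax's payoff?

Backward induction with Novax moving first.
- W: BR = R3, leader payoff 4.
- X: BR = R1, leader payoff 2.
- Y: BR = R0, leader payoff 5.
- Z: BR = R1, leader payoff 1.
Maximizing over 4, 2, 5, 1, Novax chooses Y. Subgame-perfect outcome: (R0, Y) with payoffs (9, 5).

5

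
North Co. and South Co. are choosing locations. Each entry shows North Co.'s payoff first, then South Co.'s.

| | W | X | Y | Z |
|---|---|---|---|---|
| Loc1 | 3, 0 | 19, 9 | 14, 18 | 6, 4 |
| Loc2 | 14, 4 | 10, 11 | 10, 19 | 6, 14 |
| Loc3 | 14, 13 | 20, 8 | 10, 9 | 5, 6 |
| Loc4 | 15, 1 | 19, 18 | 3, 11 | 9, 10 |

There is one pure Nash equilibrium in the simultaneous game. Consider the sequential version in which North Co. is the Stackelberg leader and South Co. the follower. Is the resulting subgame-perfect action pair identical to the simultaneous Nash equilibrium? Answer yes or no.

no

Solve by backward induction (North Co. leads).
- Loc1: BR = Y, leader payoff 14.
- Loc2: BR = Y, leader payoff 10.
- Loc3: BR = W, leader payoff 14.
- Loc4: BR = X, leader payoff 19.
Among 14, 10, 14, 19, the best is 19 at Loc4. Subgame-perfect outcome: (Loc4, X) with payoffs (19, 18).
Now find the simultaneous Nash equilibrium.
North Co.'s best replies: W→Loc4; X→Loc3; Y→Loc1; Z→Loc4.
South Co.'s best replies: Loc1→Y; Loc2→Y; Loc3→W; Loc4→X.
Only (Loc1, Y) has each player best-responding; Nash payoffs (14, 18).
Sequential outcome (Loc4, X) differs from the Nash profile (Loc1, Y).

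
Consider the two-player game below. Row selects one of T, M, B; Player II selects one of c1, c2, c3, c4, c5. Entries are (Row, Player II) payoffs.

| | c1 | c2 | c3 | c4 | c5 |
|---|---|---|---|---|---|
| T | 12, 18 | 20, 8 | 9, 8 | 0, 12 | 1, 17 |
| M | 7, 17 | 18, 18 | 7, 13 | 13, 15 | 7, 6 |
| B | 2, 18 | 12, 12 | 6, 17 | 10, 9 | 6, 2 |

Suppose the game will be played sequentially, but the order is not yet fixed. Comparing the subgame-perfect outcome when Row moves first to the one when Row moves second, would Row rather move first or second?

first

If Row leads: Player II's best replies are T→c1, M→c2, B→c1; Row's induced payoffs 12, 18, 2; outcome (M, c2), payoffs (18, 18).
If Player II leads: Row's best replies are c1→T, c2→T, c3→T, c4→M, c5→M; Player II's induced payoffs 18, 8, 8, 15, 6; outcome (T, c1), payoffs (12, 18).
Row gets 18 moving first and 12 moving second, so Row prefers to move first.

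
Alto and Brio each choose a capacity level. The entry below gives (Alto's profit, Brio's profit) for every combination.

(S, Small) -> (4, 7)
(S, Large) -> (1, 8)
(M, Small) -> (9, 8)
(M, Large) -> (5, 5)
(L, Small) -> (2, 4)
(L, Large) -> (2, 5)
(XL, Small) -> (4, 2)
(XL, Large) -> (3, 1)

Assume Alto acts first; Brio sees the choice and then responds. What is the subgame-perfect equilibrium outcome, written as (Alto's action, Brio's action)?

(M, Small)

Backward induction with Alto moving first.
- S → Brio plays Large (best of 7, 8); Alto gets 1.
- M → Brio plays Small (best of 8, 5); Alto gets 9.
- L → Brio plays Large (best of 4, 5); Alto gets 2.
- XL → Brio plays Small (best of 2, 1); Alto gets 4.
Maximizing over 1, 9, 2, 4, Alto chooses M. Subgame-perfect outcome: (M, Small) with payoffs (9, 8).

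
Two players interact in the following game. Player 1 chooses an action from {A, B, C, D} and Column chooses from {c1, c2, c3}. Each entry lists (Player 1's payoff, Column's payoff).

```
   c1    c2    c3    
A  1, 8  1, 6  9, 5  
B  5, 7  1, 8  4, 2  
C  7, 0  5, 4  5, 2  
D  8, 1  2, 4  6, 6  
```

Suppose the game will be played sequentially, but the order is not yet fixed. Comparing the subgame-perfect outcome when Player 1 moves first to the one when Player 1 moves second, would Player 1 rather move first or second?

If Player 1 leads: Column's best replies are A→c1, B→c2, C→c2, D→c3; Player 1's induced payoffs 1, 1, 5, 6; outcome (D, c3), payoffs (6, 6).
If Column leads: Player 1's best replies are c1→D, c2→C, c3→A; Column's induced payoffs 1, 4, 5; outcome (A, c3), payoffs (9, 5).
Player 1 gets 6 moving first and 9 moving second, so Player 1 prefers to move second.

second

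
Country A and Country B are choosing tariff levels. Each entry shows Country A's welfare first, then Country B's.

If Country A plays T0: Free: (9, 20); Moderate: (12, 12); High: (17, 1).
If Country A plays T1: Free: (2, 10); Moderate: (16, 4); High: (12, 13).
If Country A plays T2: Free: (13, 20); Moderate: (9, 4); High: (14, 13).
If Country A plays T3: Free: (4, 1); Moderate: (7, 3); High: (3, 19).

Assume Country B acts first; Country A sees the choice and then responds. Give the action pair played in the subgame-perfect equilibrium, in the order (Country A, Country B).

(T2, Free)

Country A best-responds to each possible Country B move:
- Free: BR = T2, leader payoff 20.
- Moderate: BR = T1, leader payoff 4.
- High: BR = T0, leader payoff 1.
Among 20, 4, 1, the best is 20 at Free. Subgame-perfect outcome: (T2, Free) with payoffs (13, 20).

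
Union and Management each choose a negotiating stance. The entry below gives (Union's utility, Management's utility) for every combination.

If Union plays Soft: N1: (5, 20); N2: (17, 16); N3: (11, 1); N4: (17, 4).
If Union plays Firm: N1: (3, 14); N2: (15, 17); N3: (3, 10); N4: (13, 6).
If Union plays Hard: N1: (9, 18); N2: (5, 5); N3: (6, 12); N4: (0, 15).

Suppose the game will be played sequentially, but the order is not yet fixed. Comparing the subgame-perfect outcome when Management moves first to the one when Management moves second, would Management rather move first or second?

If Union leads: Management's best replies are Soft→N1, Firm→N2, Hard→N1; Union's induced payoffs 5, 15, 9; outcome (Firm, N2), payoffs (15, 17).
If Management leads: Union's best replies are N1→Hard, N2→Soft, N3→Soft, N4→Soft; Management's induced payoffs 18, 16, 1, 4; outcome (Hard, N1), payoffs (9, 18).
Management gets 18 moving first and 17 moving second, so Management prefers to move first.

first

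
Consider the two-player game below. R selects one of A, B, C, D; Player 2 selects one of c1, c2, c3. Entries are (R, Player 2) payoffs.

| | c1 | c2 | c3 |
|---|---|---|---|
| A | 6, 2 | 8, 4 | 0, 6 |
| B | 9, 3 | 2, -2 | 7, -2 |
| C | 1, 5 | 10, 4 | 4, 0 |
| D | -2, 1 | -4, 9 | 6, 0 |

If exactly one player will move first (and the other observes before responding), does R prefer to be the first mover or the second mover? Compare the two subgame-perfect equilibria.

If R leads: Player 2's best replies are A→c3, B→c1, C→c1, D→c2; R's induced payoffs 0, 9, 1, -4; outcome (B, c1), payoffs (9, 3).
If Player 2 leads: R's best replies are c1→B, c2→C, c3→B; Player 2's induced payoffs 3, 4, -2; outcome (C, c2), payoffs (10, 4).
R gets 9 moving first and 10 moving second, so R prefers to move second.

second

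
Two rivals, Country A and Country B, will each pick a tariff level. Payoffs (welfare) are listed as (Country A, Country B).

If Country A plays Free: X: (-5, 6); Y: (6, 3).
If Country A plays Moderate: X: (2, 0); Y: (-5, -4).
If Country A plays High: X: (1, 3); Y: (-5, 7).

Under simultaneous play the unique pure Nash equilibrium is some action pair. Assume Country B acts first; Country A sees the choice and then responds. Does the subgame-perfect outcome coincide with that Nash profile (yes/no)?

Work backward from Country A's decision.
- X → Country A plays Moderate (best of -5, 2, 1); Country B gets 0.
- Y → Country A plays Free (best of 6, -5, -5); Country B gets 3.
Country B's induced payoffs are 0, 3, so Country B commits to Y. Subgame-perfect outcome: (Free, Y) with payoffs (6, 3).
Now find the simultaneous Nash equilibrium.
Country A's best replies: X→Moderate; Y→Free.
Country B's best replies: Free→X; Moderate→X; High→Y.
Only (Moderate, X) has each player best-responding; Nash payoffs (2, 0).
Sequential outcome (Free, Y) differs from the Nash profile (Moderate, X).

no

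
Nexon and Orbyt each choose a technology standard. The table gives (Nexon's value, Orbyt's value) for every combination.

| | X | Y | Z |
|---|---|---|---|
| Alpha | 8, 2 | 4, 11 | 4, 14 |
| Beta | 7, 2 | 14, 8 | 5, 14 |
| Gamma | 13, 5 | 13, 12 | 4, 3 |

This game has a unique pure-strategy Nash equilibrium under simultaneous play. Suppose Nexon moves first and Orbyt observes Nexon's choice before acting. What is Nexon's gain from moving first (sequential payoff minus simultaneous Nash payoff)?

8

Backward induction with Nexon moving first.
- Alpha: BR = Z, leader payoff 4.
- Beta: BR = Z, leader payoff 5.
- Gamma: BR = Y, leader payoff 13.
Nexon's induced payoffs are 4, 5, 13, so Nexon commits to Gamma. Subgame-perfect outcome: (Gamma, Y) with payoffs (13, 12).
For the simultaneous game, intersect best replies.
Nexon's best replies: X→Gamma; Y→Beta; Z→Beta.
Orbyt's best replies: Alpha→Z; Beta→Z; Gamma→Y.
Only (Beta, Z) has each player best-responding; Nash payoffs (5, 14).
Nexon's commitment gain: 13 − 5 = 8.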